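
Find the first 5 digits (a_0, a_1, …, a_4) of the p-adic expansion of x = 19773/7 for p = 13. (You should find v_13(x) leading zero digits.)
(a_0, …, a_4) = (0, 0, 0, 5, 9)

v_13(19773/7) = 3, so a_0 = ... = a_2 = 0. Factor out: x = 13^3 · u with u = 9/7 a unit in ℤ_13. Expand u iteratively via a_{v+i} = u_i mod 13, u_{i+1} = (u_i − a_{v+i})/13:
  u_0 = 9/7;  a_3 = 5;  u_1 = (u_0 − 5)/13 = -2/7
  u_1 = -2/7;  a_4 = 9;  u_2 = (u_1 − 9)/13 = -5/7
Digits: (0, 0, 0, 5, 9).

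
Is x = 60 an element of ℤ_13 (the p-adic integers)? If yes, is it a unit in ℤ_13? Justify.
x ∈ ℤ_13^× (unit); v_13(x) = 0

ℤ_13 = {x ∈ ℚ_13 : v_13(x) ≥ 0} and ℤ_13^× = {x ∈ ℤ_13 : v_13(x) = 0}. Here v_13(60) = v_13(num) − v_13(den) = 0; compare against these criteria.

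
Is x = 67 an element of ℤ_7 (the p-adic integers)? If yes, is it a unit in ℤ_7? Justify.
x ∈ ℤ_7^× (unit); v_7(x) = 0

ℤ_7 = {x ∈ ℚ_7 : v_7(x) ≥ 0} and ℤ_7^× = {x ∈ ℤ_7 : v_7(x) = 0}. Here v_7(67) = v_7(num) − v_7(den) = 0; compare against these criteria.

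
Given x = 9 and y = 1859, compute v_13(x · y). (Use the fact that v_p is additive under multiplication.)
v_13(16731) = 2

v_p(x) = 0 (factor: 9 = 13^0 · 9); v_p(y) = 2 (factor: 1859 = 13^2 · 11). Additivity: v_p(xy) = v_p(x) + v_p(y) = 0 + 2 = 2. (Direct check: xy = 16731 = 13^2 · (99).)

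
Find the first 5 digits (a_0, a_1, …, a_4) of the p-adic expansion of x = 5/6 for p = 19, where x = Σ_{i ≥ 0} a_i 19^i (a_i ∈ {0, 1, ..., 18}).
(a_0, …, a_4) = (4, 3, 3, 3, 3)

v_19(5/6) = 0 (numerator and denominator both coprime to 19), so x ∈ ℤ_19^×. Compute digits iteratively via a_i = x_i mod 19, x_{i+1} = (x_i − a_i)/19, with x_0 = x:
  x_0 = 5/6;  a_0 = 4;  x_1 = (x_0 − 4)/19 = -1/6
  x_1 = -1/6;  a_1 = 3;  x_2 = (x_1 − 3)/19 = -1/6
  x_2 = -1/6;  a_2 = 3;  x_3 = (x_2 − 3)/19 = -1/6
  x_3 = -1/6;  a_3 = 3;  x_4 = (x_3 − 3)/19 = -1/6
  x_4 = -1/6;  a_4 = 3;  x_5 = (x_4 − 3)/19 = -1/6
Digits: (4, 3, 3, 3, 3).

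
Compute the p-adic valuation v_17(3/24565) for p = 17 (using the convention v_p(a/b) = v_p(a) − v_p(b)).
v_17(3/24565) = -3

Factor powers of 17 from the numerator and denominator of the reduced fraction: 3 = 17^0 · 3 and 24565 = 17^3 · 5. Apply v_p(a/b) = v_p(a) − v_p(b): v_17(3/24565) = 0 − 3 = -3.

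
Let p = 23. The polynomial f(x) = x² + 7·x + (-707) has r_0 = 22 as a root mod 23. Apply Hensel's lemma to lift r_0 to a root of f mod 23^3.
r_2 = 8923 (mod 12167)

Hensel: r_{i+1} = r_i − f(r_i)·(f′(r_i))^{-1} mod 23^{i+2}, f′(x) = 2x + 7. Iterate:
  r_0 = 22 (mod 23)
  r_1 = 459 (mod 529)
  r_2 = 8923 (mod 12167)
Final: r = 8923 satisfies f(r) ≡ 0 mod 23^3.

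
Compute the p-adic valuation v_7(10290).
v_7(10290) = 3

v_7(n) is the largest exponent k such that 7^k divides n. Factor out: 10290 = 7^3 · 30. (Sign doesn't affect v_p.) So v_7(10290) = 3.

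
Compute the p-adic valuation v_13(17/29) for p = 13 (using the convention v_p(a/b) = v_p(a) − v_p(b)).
v_13(17/29) = 0

Factor powers of 13 from the numerator and denominator of the reduced fraction: 17 = 13^0 · 17 and 29 = 13^0 · 29. Apply v_p(a/b) = v_p(a) − v_p(b): v_13(17/29) = 0 − 0 = 0.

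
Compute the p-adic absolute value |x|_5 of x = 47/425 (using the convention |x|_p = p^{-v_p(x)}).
|47/425|_5 = 25

Step 1 — compute v_5(x) by factoring powers of 5 out of the numerator and denominator: v_5(47/425) = -2. Step 2 — apply |x|_p = p^{-v_p(x)} = 5^{2} = 25.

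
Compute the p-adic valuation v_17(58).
v_17(58) = 0

v_17(n) is the largest exponent k such that 17^k divides n. Factor out: 58 = 17^0 · 58. (Sign doesn't affect v_p.) So v_17(58) = 0.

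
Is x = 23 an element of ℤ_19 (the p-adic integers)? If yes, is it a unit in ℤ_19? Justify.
x ∈ ℤ_19^× (unit); v_19(x) = 0

ℤ_19 = {x ∈ ℚ_19 : v_19(x) ≥ 0} and ℤ_19^× = {x ∈ ℤ_19 : v_19(x) = 0}. Here v_19(23) = v_19(num) − v_19(den) = 0; compare against these criteria.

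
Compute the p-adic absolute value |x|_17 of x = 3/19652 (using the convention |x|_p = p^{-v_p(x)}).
|3/19652|_17 = 4913

Step 1 — compute v_17(x) by factoring powers of 17 out of the numerator and denominator: v_17(3/19652) = -3. Step 2 — apply |x|_p = p^{-v_p(x)} = 17^{3} = 4913.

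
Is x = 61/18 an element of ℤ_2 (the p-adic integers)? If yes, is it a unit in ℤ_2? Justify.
x ∉ ℤ_2 (v_2(x) = -1 < 0)

ℤ_2 = {x ∈ ℚ_2 : v_2(x) ≥ 0} and ℤ_2^× = {x ∈ ℤ_2 : v_2(x) = 0}. Here v_2(61/18) = v_2(num) − v_2(den) = -1; compare against these criteria.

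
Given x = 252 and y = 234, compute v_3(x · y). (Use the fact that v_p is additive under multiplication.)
v_3(58968) = 4

v_p(x) = 2 (factor: 252 = 3^2 · 28); v_p(y) = 2 (factor: 234 = 3^2 · 26). Additivity: v_p(xy) = v_p(x) + v_p(y) = 2 + 2 = 4. (Direct check: xy = 58968 = 3^4 · (728).)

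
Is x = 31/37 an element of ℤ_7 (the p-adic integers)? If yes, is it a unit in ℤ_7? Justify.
x ∈ ℤ_7^× (unit); v_7(x) = 0

ℤ_7 = {x ∈ ℚ_7 : v_7(x) ≥ 0} and ℤ_7^× = {x ∈ ℤ_7 : v_7(x) = 0}. Here v_7(31/37) = v_7(num) − v_7(den) = 0; compare against these criteria.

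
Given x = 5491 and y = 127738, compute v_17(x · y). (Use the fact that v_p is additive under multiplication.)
v_17(701409358) = 5

v_p(x) = 2 (factor: 5491 = 17^2 · 19); v_p(y) = 3 (factor: 127738 = 17^3 · 26). Additivity: v_p(xy) = v_p(x) + v_p(y) = 2 + 3 = 5. (Direct check: xy = 701409358 = 17^5 · (494).)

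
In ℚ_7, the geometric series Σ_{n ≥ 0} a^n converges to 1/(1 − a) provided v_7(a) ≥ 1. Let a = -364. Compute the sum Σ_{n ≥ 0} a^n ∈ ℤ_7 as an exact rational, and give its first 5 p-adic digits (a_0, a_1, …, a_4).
Σ a^n = 1/(1 − a) = 1/365;  first 5 digits = (1, 4, 1, 1, 6)

v_7(a) = 1 ≥ 1, so the series converges in ℤ_7 to 1/(1 − a) = 1/(1 − (-364)) = 1/365. Expand this rational in ℤ_7: compute digits iteratively via d_i = x_i mod 7, x_{i+1} = (x_i − d_i)/7. The first 5 digits are (1, 4, 1, 1, 6).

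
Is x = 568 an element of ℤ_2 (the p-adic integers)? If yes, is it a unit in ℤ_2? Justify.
x ∈ ℤ_2 but not a unit; v_2(x) = 3 > 0

ℤ_2 = {x ∈ ℚ_2 : v_2(x) ≥ 0} and ℤ_2^× = {x ∈ ℤ_2 : v_2(x) = 0}. Here v_2(568) = v_2(num) − v_2(den) = 3; compare against these criteria.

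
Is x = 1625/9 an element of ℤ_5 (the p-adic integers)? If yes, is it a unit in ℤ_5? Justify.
x ∈ ℤ_5 but not a unit; v_5(x) = 3 > 0

ℤ_5 = {x ∈ ℚ_5 : v_5(x) ≥ 0} and ℤ_5^× = {x ∈ ℤ_5 : v_5(x) = 0}. Here v_5(1625/9) = v_5(num) − v_5(den) = 3; compare against these criteria.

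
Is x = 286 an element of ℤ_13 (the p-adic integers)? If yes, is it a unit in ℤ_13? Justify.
x ∈ ℤ_13 but not a unit; v_13(x) = 1 > 0

ℤ_13 = {x ∈ ℚ_13 : v_13(x) ≥ 0} and ℤ_13^× = {x ∈ ℤ_13 : v_13(x) = 0}. Here v_13(286) = v_13(num) − v_13(den) = 1; compare against these criteria.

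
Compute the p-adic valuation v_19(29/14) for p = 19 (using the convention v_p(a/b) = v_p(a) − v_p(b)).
v_19(29/14) = 0

Factor powers of 19 from the numerator and denominator of the reduced fraction: 29 = 19^0 · 29 and 14 = 19^0 · 14. Apply v_p(a/b) = v_p(a) − v_p(b): v_19(29/14) = 0 − 0 = 0.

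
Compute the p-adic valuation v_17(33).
v_17(33) = 0

v_17(n) is the largest exponent k such that 17^k divides n. Factor out: 33 = 17^0 · 33. (Sign doesn't affect v_p.) So v_17(33) = 0.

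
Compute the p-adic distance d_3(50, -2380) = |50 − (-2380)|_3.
d_3(50, -2380) = 1/243

Step 1 — x − y = 50 − (-2380) = 2430. Step 2 — v_3(2430) = 5 (factor: 2430 = (3^5 · 10); the sign does not affect v_p). Step 3 — |x − y|_3 = 3^{-5} = 1/243.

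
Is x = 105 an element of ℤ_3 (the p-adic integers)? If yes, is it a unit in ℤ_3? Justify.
x ∈ ℤ_3 but not a unit; v_3(x) = 1 > 0

ℤ_3 = {x ∈ ℚ_3 : v_3(x) ≥ 0} and ℤ_3^× = {x ∈ ℤ_3 : v_3(x) = 0}. Here v_3(105) = v_3(num) − v_3(den) = 1; compare against these criteria.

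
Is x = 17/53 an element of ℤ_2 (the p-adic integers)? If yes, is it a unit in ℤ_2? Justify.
x ∈ ℤ_2^× (unit); v_2(x) = 0

ℤ_2 = {x ∈ ℚ_2 : v_2(x) ≥ 0} and ℤ_2^× = {x ∈ ℤ_2 : v_2(x) = 0}. Here v_2(17/53) = v_2(num) − v_2(den) = 0; compare against these criteria.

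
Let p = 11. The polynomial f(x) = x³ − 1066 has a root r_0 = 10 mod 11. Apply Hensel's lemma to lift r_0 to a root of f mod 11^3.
r_2 = 1000 (mod 1331)

Hensel: r_{i+1} = r_i − f(r_i)/f′(r_i) mod 11^{i+2}, where f′(x) = 3x². Iterate:
  r_0 = 10 (mod 11)
  r_1 = 32 (mod 121)
  r_2 = 1000 (mod 1331)
Final: r = 1000 with f(r) ≡ 0 mod 11^3.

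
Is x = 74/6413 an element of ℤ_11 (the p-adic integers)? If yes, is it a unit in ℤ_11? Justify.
x ∉ ℤ_11 (v_11(x) = -2 < 0)

ℤ_11 = {x ∈ ℚ_11 : v_11(x) ≥ 0} and ℤ_11^× = {x ∈ ℤ_11 : v_11(x) = 0}. Here v_11(74/6413) = v_11(num) − v_11(den) = -2; compare against these criteria.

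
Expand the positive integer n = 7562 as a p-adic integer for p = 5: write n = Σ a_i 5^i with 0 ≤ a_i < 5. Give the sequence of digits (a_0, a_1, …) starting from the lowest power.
(a_0, a_1, …) = (2, 2, 2, 0, 2, 2)

Repeated division by 5 gives the digits low-to-high: 7562 = 2 + 2·5^1 + 2·5^2 + 2·5^4 + 2·5^5. Digit sequence: (2, 2, 2, 0, 2, 2).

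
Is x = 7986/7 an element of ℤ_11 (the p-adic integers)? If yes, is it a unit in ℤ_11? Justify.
x ∈ ℤ_11 but not a unit; v_11(x) = 3 > 0

ℤ_11 = {x ∈ ℚ_11 : v_11(x) ≥ 0} and ℤ_11^× = {x ∈ ℤ_11 : v_11(x) = 0}. Here v_11(7986/7) = v_11(num) − v_11(den) = 3; compare against these criteria.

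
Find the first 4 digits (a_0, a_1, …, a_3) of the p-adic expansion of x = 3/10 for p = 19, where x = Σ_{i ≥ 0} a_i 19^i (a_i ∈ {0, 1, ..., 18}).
(a_0, …, a_3) = (6, 13, 5, 13)

v_19(3/10) = 0 (numerator and denominator both coprime to 19), so x ∈ ℤ_19^×. Compute digits iteratively via a_i = x_i mod 19, x_{i+1} = (x_i − a_i)/19, with x_0 = x:
  x_0 = 3/10;  a_0 = 6;  x_1 = (x_0 − 6)/19 = -3/10
  x_1 = -3/10;  a_1 = 13;  x_2 = (x_1 − 13)/19 = -7/10
  x_2 = -7/10;  a_2 = 5;  x_3 = (x_2 − 5)/19 = -3/10
  x_3 = -3/10;  a_3 = 13;  x_4 = (x_3 − 13)/19 = -7/10
Digits: (6, 13, 5, 13).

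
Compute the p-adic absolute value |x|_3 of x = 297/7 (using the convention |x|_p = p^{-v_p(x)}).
|297/7|_3 = 1/27

Step 1 — compute v_3(x) by factoring powers of 3 out of the numerator and denominator: v_3(297/7) = 3. Step 2 — apply |x|_p = p^{-v_p(x)} = 3^{-3} = 1/27.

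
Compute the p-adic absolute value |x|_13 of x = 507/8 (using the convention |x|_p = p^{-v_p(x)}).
|507/8|_13 = 1/169

Step 1 — compute v_13(x) by factoring powers of 13 out of the numerator and denominator: v_13(507/8) = 2. Step 2 — apply |x|_p = p^{-v_p(x)} = 13^{-2} = 1/169.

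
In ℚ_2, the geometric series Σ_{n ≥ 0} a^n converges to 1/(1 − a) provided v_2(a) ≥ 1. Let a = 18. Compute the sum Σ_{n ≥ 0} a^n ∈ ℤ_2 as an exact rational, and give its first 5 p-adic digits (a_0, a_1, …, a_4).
Σ a^n = 1/(1 − a) = -1/17;  first 5 digits = (1, 1, 1, 1, 0)

v_2(a) = 1 ≥ 1, so the series converges in ℤ_2 to 1/(1 − a) = 1/(1 − 18) = -1/17. Expand this rational in ℤ_2: compute digits iteratively via d_i = x_i mod 2, x_{i+1} = (x_i − d_i)/2. The first 5 digits are (1, 1, 1, 1, 0).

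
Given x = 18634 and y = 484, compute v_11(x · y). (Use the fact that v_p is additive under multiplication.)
v_11(9018856) = 5

v_p(x) = 3 (factor: 18634 = 11^3 · 14); v_p(y) = 2 (factor: 484 = 11^2 · 4). Additivity: v_p(xy) = v_p(x) + v_p(y) = 3 + 2 = 5. (Direct check: xy = 9018856 = 11^5 · (56).)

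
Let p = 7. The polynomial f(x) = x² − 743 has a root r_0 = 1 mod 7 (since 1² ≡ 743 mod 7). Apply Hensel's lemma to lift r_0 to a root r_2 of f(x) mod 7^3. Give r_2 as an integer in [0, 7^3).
r_2 = 323 (mod 343)

Hensel's recurrence: r_{i+1} = r_i − f(r_i)·(f′(r_i))^{-1} mod 7^{i+2}, with f′(x) = 2x. Iterate:
  r_0 = 1 (mod 7)
  r_1 = 29 (mod 49)
  r_2 = 323 (mod 343)
Final: r_2 = 323, and one checks f(r_2) ≡ 0 mod 7^3.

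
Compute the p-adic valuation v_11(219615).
v_11(219615) = 4

v_11(n) is the largest exponent k such that 11^k divides n. Factor out: 219615 = 11^4 · 15. (Sign doesn't affect v_p.) So v_11(219615) = 4.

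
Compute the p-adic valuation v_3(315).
v_3(315) = 2

v_3(n) is the largest exponent k such that 3^k divides n. Factor out: 315 = 3^2 · 35. (Sign doesn't affect v_p.) So v_3(315) = 2.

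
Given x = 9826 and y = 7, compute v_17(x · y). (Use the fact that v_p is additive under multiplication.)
v_17(68782) = 3

v_p(x) = 3 (factor: 9826 = 17^3 · 2); v_p(y) = 0 (factor: 7 = 17^0 · 7). Additivity: v_p(xy) = v_p(x) + v_p(y) = 3 + 0 = 3. (Direct check: xy = 68782 = 17^3 · (14).)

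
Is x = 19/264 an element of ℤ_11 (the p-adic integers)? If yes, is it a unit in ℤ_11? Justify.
x ∉ ℤ_11 (v_11(x) = -1 < 0)

ℤ_11 = {x ∈ ℚ_11 : v_11(x) ≥ 0} and ℤ_11^× = {x ∈ ℤ_11 : v_11(x) = 0}. Here v_11(19/264) = v_11(num) − v_11(den) = -1; compare against these criteria.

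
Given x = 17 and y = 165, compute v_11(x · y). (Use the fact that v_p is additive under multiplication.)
v_11(2805) = 1

v_p(x) = 0 (factor: 17 = 11^0 · 17); v_p(y) = 1 (factor: 165 = 11^1 · 15). Additivity: v_p(xy) = v_p(x) + v_p(y) = 0 + 1 = 1. (Direct check: xy = 2805 = 11^1 · (255).)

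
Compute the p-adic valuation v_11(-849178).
v_11(-849178) = 4

v_11(n) is the largest exponent k such that 11^k divides n. Factor out: -849178 = -11^4 · 58. (Sign doesn't affect v_p.) So v_11(-849178) = 4.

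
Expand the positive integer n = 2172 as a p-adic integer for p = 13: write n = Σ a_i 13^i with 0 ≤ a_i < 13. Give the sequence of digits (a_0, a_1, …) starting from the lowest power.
(a_0, a_1, …) = (1, 11, 12)

Repeated division by 13 gives the digits low-to-high: 2172 = 1 + 11·13^1 + 12·13^2. Digit sequence: (1, 11, 12).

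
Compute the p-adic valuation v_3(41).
v_3(41) = 0

v_3(n) is the largest exponent k such that 3^k divides n. Factor out: 41 = 3^0 · 41. (Sign doesn't affect v_p.) So v_3(41) = 0.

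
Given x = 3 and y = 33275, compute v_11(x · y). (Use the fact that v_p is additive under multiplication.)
v_11(99825) = 3

v_p(x) = 0 (factor: 3 = 11^0 · 3); v_p(y) = 3 (factor: 33275 = 11^3 · 25). Additivity: v_p(xy) = v_p(x) + v_p(y) = 0 + 3 = 3. (Direct check: xy = 99825 = 11^3 · (75).)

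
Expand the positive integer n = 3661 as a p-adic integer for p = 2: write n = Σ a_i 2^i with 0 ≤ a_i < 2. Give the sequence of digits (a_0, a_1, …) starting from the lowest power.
(a_0, a_1, …) = (1, 0, 1, 1, 0, 0, 1, 0, 0, 1, 1, 1)

Repeated division by 2 gives the digits low-to-high: 3661 = 1 + 1·2^2 + 1·2^3 + 1·2^6 + 1·2^9 + 1·2^10 + 1·2^11. Digit sequence: (1, 0, 1, 1, 0, 0, 1, 0, 0, 1, 1, 1).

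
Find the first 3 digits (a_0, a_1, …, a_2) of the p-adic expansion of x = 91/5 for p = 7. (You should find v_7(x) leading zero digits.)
(a_0, …, a_2) = (0, 4, 4)

v_7(91/5) = 1, so a_0 = ... = a_0 = 0. Factor out: x = 7^1 · u with u = 13/5 a unit in ℤ_7. Expand u iteratively via a_{v+i} = u_i mod 7, u_{i+1} = (u_i − a_{v+i})/7:
  u_0 = 13/5;  a_1 = 4;  u_1 = (u_0 − 4)/7 = -1/5
  u_1 = -1/5;  a_2 = 4;  u_2 = (u_1 − 4)/7 = -3/5
Digits: (0, 4, 4).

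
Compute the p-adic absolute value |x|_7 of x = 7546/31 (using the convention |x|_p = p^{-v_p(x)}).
|7546/31|_7 = 1/343

Step 1 — compute v_7(x) by factoring powers of 7 out of the numerator and denominator: v_7(7546/31) = 3. Step 2 — apply |x|_p = p^{-v_p(x)} = 7^{-3} = 1/343.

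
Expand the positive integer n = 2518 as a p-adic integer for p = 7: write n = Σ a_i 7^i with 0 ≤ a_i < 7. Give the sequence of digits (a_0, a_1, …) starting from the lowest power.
(a_0, a_1, …) = (5, 2, 2, 0, 1)

Repeated division by 7 gives the digits low-to-high: 2518 = 5 + 2·7^1 + 2·7^2 + 1·7^4. Digit sequence: (5, 2, 2, 0, 1).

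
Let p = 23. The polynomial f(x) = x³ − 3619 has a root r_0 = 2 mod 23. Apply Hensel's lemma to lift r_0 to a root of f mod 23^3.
r_2 = 6695 (mod 12167)

Hensel: r_{i+1} = r_i − f(r_i)/f′(r_i) mod 23^{i+2}, where f′(x) = 3x². Iterate:
  r_0 = 2 (mod 23)
  r_1 = 347 (mod 529)
  r_2 = 6695 (mod 12167)
Final: r = 6695 with f(r) ≡ 0 mod 23^3.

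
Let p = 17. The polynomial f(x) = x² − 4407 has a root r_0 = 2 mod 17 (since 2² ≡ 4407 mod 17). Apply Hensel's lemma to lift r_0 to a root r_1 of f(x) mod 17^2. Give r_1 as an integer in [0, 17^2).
r_1 = 19 (mod 289)

Hensel's recurrence: r_{i+1} = r_i − f(r_i)·(f′(r_i))^{-1} mod 17^{i+2}, with f′(x) = 2x. Iterate:
  r_0 = 2 (mod 17)
  r_1 = 19 (mod 289)
Final: r_1 = 19, and one checks f(r_1) ≡ 0 mod 17^2.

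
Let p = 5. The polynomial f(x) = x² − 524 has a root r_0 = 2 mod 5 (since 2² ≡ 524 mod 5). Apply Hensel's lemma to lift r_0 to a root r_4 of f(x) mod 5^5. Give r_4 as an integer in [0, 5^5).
r_4 = 1782 (mod 3125)

Hensel's recurrence: r_{i+1} = r_i − f(r_i)·(f′(r_i))^{-1} mod 5^{i+2}, with f′(x) = 2x. Iterate:
  r_0 = 2 (mod 5)
  r_1 = 7 (mod 25)
  r_2 = 32 (mod 125)
  r_3 = 532 (mod 625)
  r_4 = 1782 (mod 3125)
Final: r_4 = 1782, and one checks f(r_4) ≡ 0 mod 5^5.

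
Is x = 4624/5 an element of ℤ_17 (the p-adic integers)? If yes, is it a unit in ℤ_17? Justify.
x ∈ ℤ_17 but not a unit; v_17(x) = 2 > 0

ℤ_17 = {x ∈ ℚ_17 : v_17(x) ≥ 0} and ℤ_17^× = {x ∈ ℤ_17 : v_17(x) = 0}. Here v_17(4624/5) = v_17(num) − v_17(den) = 2; compare against these criteria.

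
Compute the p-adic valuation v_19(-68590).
v_19(-68590) = 3

v_19(n) is the largest exponent k such that 19^k divides n. Factor out: -68590 = -19^3 · 10. (Sign doesn't affect v_p.) So v_19(-68590) = 3.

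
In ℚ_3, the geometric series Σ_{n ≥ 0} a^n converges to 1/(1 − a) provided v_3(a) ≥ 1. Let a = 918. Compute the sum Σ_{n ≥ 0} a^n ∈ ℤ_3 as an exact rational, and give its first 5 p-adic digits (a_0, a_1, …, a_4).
Σ a^n = 1/(1 − a) = -1/917;  first 5 digits = (1, 0, 0, 1, 2)

v_3(a) = 3 ≥ 1, so the series converges in ℤ_3 to 1/(1 − a) = 1/(1 − 918) = -1/917. Expand this rational in ℤ_3: compute digits iteratively via d_i = x_i mod 3, x_{i+1} = (x_i − d_i)/3. The first 5 digits are (1, 0, 0, 1, 2).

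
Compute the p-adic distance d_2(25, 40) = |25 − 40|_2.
d_2(25, 40) = 1

Step 1 — x − y = 25 − 40 = -15. Step 2 — v_2(-15) = 0 (factor: -15 = −(2^0 · 15); the sign does not affect v_p). Step 3 — |x − y|_2 = 2^{0} = 1.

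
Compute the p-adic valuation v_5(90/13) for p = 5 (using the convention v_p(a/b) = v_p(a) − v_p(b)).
v_5(90/13) = 1

Factor powers of 5 from the numerator and denominator of the reduced fraction: 90 = 5^1 · 18 and 13 = 5^0 · 13. Apply v_p(a/b) = v_p(a) − v_p(b): v_5(90/13) = 1 − 0 = 1.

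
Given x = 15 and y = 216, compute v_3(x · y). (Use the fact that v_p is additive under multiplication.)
v_3(3240) = 4

v_p(x) = 1 (factor: 15 = 3^1 · 5); v_p(y) = 3 (factor: 216 = 3^3 · 8). Additivity: v_p(xy) = v_p(x) + v_p(y) = 1 + 3 = 4. (Direct check: xy = 3240 = 3^4 · (40).)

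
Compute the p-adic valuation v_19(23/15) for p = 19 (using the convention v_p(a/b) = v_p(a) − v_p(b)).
v_19(23/15) = 0

Factor powers of 19 from the numerator and denominator of the reduced fraction: 23 = 19^0 · 23 and 15 = 19^0 · 15. Apply v_p(a/b) = v_p(a) − v_p(b): v_19(23/15) = 0 − 0 = 0.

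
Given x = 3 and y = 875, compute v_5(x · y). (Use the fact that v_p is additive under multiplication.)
v_5(2625) = 3

v_p(x) = 0 (factor: 3 = 5^0 · 3); v_p(y) = 3 (factor: 875 = 5^3 · 7). Additivity: v_p(xy) = v_p(x) + v_p(y) = 0 + 3 = 3. (Direct check: xy = 2625 = 5^3 · (21).)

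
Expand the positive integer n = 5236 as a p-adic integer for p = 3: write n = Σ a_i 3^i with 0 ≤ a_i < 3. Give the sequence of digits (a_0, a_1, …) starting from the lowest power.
(a_0, a_1, …) = (1, 2, 2, 1, 1, 0, 1, 2)

Repeated division by 3 gives the digits low-to-high: 5236 = 1 + 2·3^1 + 2·3^2 + 1·3^3 + 1·3^4 + 1·3^6 + 2·3^7. Digit sequence: (1, 2, 2, 1, 1, 0, 1, 2).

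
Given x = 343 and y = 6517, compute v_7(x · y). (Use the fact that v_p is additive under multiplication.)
v_7(2235331) = 6

v_p(x) = 3 (factor: 343 = 7^3 · 1); v_p(y) = 3 (factor: 6517 = 7^3 · 19). Additivity: v_p(xy) = v_p(x) + v_p(y) = 3 + 3 = 6. (Direct check: xy = 2235331 = 7^6 · (19).)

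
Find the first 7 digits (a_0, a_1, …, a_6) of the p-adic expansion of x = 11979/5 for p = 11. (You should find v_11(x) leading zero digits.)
(a_0, …, a_6) = (0, 0, 0, 4, 2, 2, 2)

v_11(11979/5) = 3, so a_0 = ... = a_2 = 0. Factor out: x = 11^3 · u with u = 9/5 a unit in ℤ_11. Expand u iteratively via a_{v+i} = u_i mod 11, u_{i+1} = (u_i − a_{v+i})/11:
  u_0 = 9/5;  a_3 = 4;  u_1 = (u_0 − 4)/11 = -1/5
  u_1 = -1/5;  a_4 = 2;  u_2 = (u_1 − 2)/11 = -1/5
  u_2 = -1/5;  a_5 = 2;  u_3 = (u_2 − 2)/11 = -1/5
  u_3 = -1/5;  a_6 = 2;  u_4 = (u_3 − 2)/11 = -1/5
Digits: (0, 0, 0, 4, 2, 2, 2).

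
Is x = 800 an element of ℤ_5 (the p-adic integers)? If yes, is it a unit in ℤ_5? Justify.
x ∈ ℤ_5 but not a unit; v_5(x) = 2 > 0

ℤ_5 = {x ∈ ℚ_5 : v_5(x) ≥ 0} and ℤ_5^× = {x ∈ ℤ_5 : v_5(x) = 0}. Here v_5(800) = v_5(num) − v_5(den) = 2; compare against these criteria.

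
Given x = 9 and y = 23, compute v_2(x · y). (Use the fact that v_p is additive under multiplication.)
v_2(207) = 0

v_p(x) = 0 (factor: 9 = 2^0 · 9); v_p(y) = 0 (factor: 23 = 2^0 · 23). Additivity: v_p(xy) = v_p(x) + v_p(y) = 0 + 0 = 0. (Direct check: xy = 207 = 2^0 · (207).)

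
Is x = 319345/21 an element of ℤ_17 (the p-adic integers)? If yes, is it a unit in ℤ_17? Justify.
x ∈ ℤ_17 but not a unit; v_17(x) = 3 > 0

ℤ_17 = {x ∈ ℚ_17 : v_17(x) ≥ 0} and ℤ_17^× = {x ∈ ℤ_17 : v_17(x) = 0}. Here v_17(319345/21) = v_17(num) − v_17(den) = 3; compare against these criteria.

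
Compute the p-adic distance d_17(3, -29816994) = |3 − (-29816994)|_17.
d_17(3, -29816994) = 1/1419857

Step 1 — x − y = 3 − (-29816994) = 29816997. Step 2 — v_17(29816997) = 5 (factor: 29816997 = (17^5 · 21); the sign does not affect v_p). Step 3 — |x − y|_17 = 17^{-5} = 1/1419857.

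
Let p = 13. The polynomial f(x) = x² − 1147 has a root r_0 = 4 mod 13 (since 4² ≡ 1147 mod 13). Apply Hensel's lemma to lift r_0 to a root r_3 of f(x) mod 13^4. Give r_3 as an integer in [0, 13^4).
r_3 = 18334 (mod 28561)

Hensel's recurrence: r_{i+1} = r_i − f(r_i)·(f′(r_i))^{-1} mod 13^{i+2}, with f′(x) = 2x. Iterate:
  r_0 = 4 (mod 13)
  r_1 = 82 (mod 169)
  r_2 = 758 (mod 2197)
  r_3 = 18334 (mod 28561)
Final: r_3 = 18334, and one checks f(r_3) ≡ 0 mod 13^4.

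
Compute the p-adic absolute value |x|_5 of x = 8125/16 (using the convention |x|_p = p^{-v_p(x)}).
|8125/16|_5 = 1/625

Step 1 — compute v_5(x) by factoring powers of 5 out of the numerator and denominator: v_5(8125/16) = 4. Step 2 — apply |x|_p = p^{-v_p(x)} = 5^{-4} = 1/625.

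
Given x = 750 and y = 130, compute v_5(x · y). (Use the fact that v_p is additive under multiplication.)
v_5(97500) = 4

v_p(x) = 3 (factor: 750 = 5^3 · 6); v_p(y) = 1 (factor: 130 = 5^1 · 26). Additivity: v_p(xy) = v_p(x) + v_p(y) = 3 + 1 = 4. (Direct check: xy = 97500 = 5^4 · (156).)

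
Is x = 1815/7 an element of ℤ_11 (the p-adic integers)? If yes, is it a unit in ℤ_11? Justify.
x ∈ ℤ_11 but not a unit; v_11(x) = 2 > 0

ℤ_11 = {x ∈ ℚ_11 : v_11(x) ≥ 0} and ℤ_11^× = {x ∈ ℤ_11 : v_11(x) = 0}. Here v_11(1815/7) = v_11(num) − v_11(den) = 2; compare against these criteria.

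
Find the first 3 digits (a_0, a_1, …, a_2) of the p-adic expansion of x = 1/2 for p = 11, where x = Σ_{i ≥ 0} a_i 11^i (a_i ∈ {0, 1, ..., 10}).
(a_0, …, a_2) = (6, 5, 5)

v_11(1/2) = 0 (numerator and denominator both coprime to 11), so x ∈ ℤ_11^×. Compute digits iteratively via a_i = x_i mod 11, x_{i+1} = (x_i − a_i)/11, with x_0 = x:
  x_0 = 1/2;  a_0 = 6;  x_1 = (x_0 − 6)/11 = -1/2
  x_1 = -1/2;  a_1 = 5;  x_2 = (x_1 − 5)/11 = -1/2
  x_2 = -1/2;  a_2 = 5;  x_3 = (x_2 − 5)/11 = -1/2
Digits: (6, 5, 5).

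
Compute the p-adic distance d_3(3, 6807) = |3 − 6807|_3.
d_3(3, 6807) = 1/243

Step 1 — x − y = 3 − 6807 = -6804. Step 2 — v_3(-6804) = 5 (factor: -6804 = −(3^5 · 28); the sign does not affect v_p). Step 3 — |x − y|_3 = 3^{-5} = 1/243.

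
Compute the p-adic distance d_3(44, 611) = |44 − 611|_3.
d_3(44, 611) = 1/81

Step 1 — x − y = 44 − 611 = -567. Step 2 — v_3(-567) = 4 (factor: -567 = −(3^4 · 7); the sign does not affect v_p). Step 3 — |x − y|_3 = 3^{-4} = 1/81.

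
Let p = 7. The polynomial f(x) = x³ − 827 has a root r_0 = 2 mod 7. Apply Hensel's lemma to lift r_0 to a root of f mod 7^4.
r_3 = 2361 (mod 2401)

Hensel: r_{i+1} = r_i − f(r_i)/f′(r_i) mod 7^{i+2}, where f′(x) = 3x². Iterate:
  r_0 = 2 (mod 7)
  r_1 = 9 (mod 49)
  r_2 = 303 (mod 343)
  r_3 = 2361 (mod 2401)
Final: r = 2361 with f(r) ≡ 0 mod 7^4.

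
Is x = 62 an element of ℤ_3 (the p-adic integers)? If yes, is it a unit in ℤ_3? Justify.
x ∈ ℤ_3^× (unit); v_3(x) = 0

ℤ_3 = {x ∈ ℚ_3 : v_3(x) ≥ 0} and ℤ_3^× = {x ∈ ℤ_3 : v_3(x) = 0}. Here v_3(62) = v_3(num) − v_3(den) = 0; compare against these criteria.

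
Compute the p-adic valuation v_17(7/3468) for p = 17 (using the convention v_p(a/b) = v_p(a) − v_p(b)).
v_17(7/3468) = -2

Factor powers of 17 from the numerator and denominator of the reduced fraction: 7 = 17^0 · 7 and 3468 = 17^2 · 12. Apply v_p(a/b) = v_p(a) − v_p(b): v_17(7/3468) = 0 − 2 = -2.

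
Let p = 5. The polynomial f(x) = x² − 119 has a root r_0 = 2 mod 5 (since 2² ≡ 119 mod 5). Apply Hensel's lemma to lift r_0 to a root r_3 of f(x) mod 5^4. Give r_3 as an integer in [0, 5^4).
r_3 = 37 (mod 625)

Hensel's recurrence: r_{i+1} = r_i − f(r_i)·(f′(r_i))^{-1} mod 5^{i+2}, with f′(x) = 2x. Iterate:
  r_0 = 2 (mod 5)
  r_1 = 12 (mod 25)
  r_2 = 37 (mod 125)
  r_3 = 37 (mod 625)
Final: r_3 = 37, and one checks f(r_3) ≡ 0 mod 5^4.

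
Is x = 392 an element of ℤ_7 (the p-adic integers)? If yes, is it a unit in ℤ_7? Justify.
x ∈ ℤ_7 but not a unit; v_7(x) = 2 > 0

ℤ_7 = {x ∈ ℚ_7 : v_7(x) ≥ 0} and ℤ_7^× = {x ∈ ℤ_7 : v_7(x) = 0}. Here v_7(392) = v_7(num) − v_7(den) = 2; compare against these criteria.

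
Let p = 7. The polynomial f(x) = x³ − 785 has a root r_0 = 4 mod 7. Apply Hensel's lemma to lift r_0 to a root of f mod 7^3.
r_2 = 263 (mod 343)

Hensel: r_{i+1} = r_i − f(r_i)/f′(r_i) mod 7^{i+2}, where f′(x) = 3x². Iterate:
  r_0 = 4 (mod 7)
  r_1 = 18 (mod 49)
  r_2 = 263 (mod 343)
Final: r = 263 with f(r) ≡ 0 mod 7^3.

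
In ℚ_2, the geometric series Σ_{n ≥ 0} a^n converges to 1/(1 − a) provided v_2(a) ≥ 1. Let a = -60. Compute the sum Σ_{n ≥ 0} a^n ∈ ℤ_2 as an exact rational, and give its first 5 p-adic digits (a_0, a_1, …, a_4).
Σ a^n = 1/(1 − a) = 1/61;  first 5 digits = (1, 0, 1, 0, 1)

v_2(a) = 2 ≥ 1, so the series converges in ℤ_2 to 1/(1 − a) = 1/(1 − (-60)) = 1/61. Expand this rational in ℤ_2: compute digits iteratively via d_i = x_i mod 2, x_{i+1} = (x_i − d_i)/2. The first 5 digits are (1, 0, 1, 0, 1).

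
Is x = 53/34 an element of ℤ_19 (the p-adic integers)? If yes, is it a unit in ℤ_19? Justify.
x ∈ ℤ_19^× (unit); v_19(x) = 0

ℤ_19 = {x ∈ ℚ_19 : v_19(x) ≥ 0} and ℤ_19^× = {x ∈ ℤ_19 : v_19(x) = 0}. Here v_19(53/34) = v_19(num) − v_19(den) = 0; compare against these criteria.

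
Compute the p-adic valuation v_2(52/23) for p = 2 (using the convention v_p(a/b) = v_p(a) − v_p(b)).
v_2(52/23) = 2

Factor powers of 2 from the numerator and denominator of the reduced fraction: 52 = 2^2 · 13 and 23 = 2^0 · 23. Apply v_p(a/b) = v_p(a) − v_p(b): v_2(52/23) = 2 − 0 = 2.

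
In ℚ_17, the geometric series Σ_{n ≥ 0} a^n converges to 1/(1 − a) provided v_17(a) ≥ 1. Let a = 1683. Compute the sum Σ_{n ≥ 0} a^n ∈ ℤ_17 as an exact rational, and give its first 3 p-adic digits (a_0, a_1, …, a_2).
Σ a^n = 1/(1 − a) = -1/1682;  first 3 digits = (1, 14, 14)

v_17(a) = 1 ≥ 1, so the series converges in ℤ_17 to 1/(1 − a) = 1/(1 − 1683) = -1/1682. Expand this rational in ℤ_17: compute digits iteratively via d_i = x_i mod 17, x_{i+1} = (x_i − d_i)/17. The first 3 digits are (1, 14, 14).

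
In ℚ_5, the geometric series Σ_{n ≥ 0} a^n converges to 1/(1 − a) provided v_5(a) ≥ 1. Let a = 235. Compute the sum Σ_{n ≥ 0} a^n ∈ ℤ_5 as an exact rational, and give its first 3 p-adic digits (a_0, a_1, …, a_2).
Σ a^n = 1/(1 − a) = -1/234;  first 3 digits = (1, 2, 3)

v_5(a) = 1 ≥ 1, so the series converges in ℤ_5 to 1/(1 − a) = 1/(1 − 235) = -1/234. Expand this rational in ℤ_5: compute digits iteratively via d_i = x_i mod 5, x_{i+1} = (x_i − d_i)/5. The first 3 digits are (1, 2, 3).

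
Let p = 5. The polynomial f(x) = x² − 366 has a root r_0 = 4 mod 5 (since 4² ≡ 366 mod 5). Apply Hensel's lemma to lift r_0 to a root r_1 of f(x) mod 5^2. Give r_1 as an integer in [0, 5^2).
r_1 = 4 (mod 25)

Hensel's recurrence: r_{i+1} = r_i − f(r_i)·(f′(r_i))^{-1} mod 5^{i+2}, with f′(x) = 2x. Iterate:
  r_0 = 4 (mod 5)
  r_1 = 4 (mod 25)
Final: r_1 = 4, and one checks f(r_1) ≡ 0 mod 5^2.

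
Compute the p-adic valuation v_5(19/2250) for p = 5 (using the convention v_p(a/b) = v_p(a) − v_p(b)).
v_5(19/2250) = -3

Factor powers of 5 from the numerator and denominator of the reduced fraction: 19 = 5^0 · 19 and 2250 = 5^3 · 18. Apply v_p(a/b) = v_p(a) − v_p(b): v_5(19/2250) = 0 − 3 = -3.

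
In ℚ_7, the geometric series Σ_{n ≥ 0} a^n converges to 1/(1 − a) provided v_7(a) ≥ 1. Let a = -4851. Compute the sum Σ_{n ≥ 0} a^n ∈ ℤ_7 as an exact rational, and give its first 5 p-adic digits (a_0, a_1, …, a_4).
Σ a^n = 1/(1 − a) = 1/4852;  first 5 digits = (1, 0, 6, 6, 5)

v_7(a) = 2 ≥ 1, so the series converges in ℤ_7 to 1/(1 − a) = 1/(1 − (-4851)) = 1/4852. Expand this rational in ℤ_7: compute digits iteratively via d_i = x_i mod 7, x_{i+1} = (x_i − d_i)/7. The first 5 digits are (1, 0, 6, 6, 5).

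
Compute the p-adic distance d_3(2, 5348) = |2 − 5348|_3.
d_3(2, 5348) = 1/243

Step 1 — x − y = 2 − 5348 = -5346. Step 2 — v_3(-5346) = 5 (factor: -5346 = −(3^5 · 22); the sign does not affect v_p). Step 3 — |x − y|_3 = 3^{-5} = 1/243.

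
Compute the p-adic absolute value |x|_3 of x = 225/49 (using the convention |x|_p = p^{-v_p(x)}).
|225/49|_3 = 1/9

Step 1 — compute v_3(x) by factoring powers of 3 out of the numerator and denominator: v_3(225/49) = 2. Step 2 — apply |x|_p = p^{-v_p(x)} = 3^{-2} = 1/9.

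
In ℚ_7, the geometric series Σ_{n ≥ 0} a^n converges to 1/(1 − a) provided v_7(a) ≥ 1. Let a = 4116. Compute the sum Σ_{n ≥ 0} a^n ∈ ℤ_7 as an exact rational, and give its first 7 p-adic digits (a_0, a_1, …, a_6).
Σ a^n = 1/(1 − a) = -1/4115;  first 7 digits = (1, 0, 0, 5, 1, 0, 4)

v_7(a) = 3 ≥ 1, so the series converges in ℤ_7 to 1/(1 − a) = 1/(1 − 4116) = -1/4115. Expand this rational in ℤ_7: compute digits iteratively via d_i = x_i mod 7, x_{i+1} = (x_i − d_i)/7. The first 7 digits are (1, 0, 0, 5, 1, 0, 4).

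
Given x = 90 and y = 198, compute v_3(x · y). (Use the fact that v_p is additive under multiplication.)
v_3(17820) = 4

v_p(x) = 2 (factor: 90 = 3^2 · 10); v_p(y) = 2 (factor: 198 = 3^2 · 22). Additivity: v_p(xy) = v_p(x) + v_p(y) = 2 + 2 = 4. (Direct check: xy = 17820 = 3^4 · (220).)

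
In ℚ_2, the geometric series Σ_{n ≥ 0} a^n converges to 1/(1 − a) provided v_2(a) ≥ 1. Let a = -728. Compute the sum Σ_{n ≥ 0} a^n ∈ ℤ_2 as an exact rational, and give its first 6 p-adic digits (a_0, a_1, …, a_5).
Σ a^n = 1/(1 − a) = 1/729;  first 6 digits = (1, 0, 0, 1, 0, 1)

v_2(a) = 3 ≥ 1, so the series converges in ℤ_2 to 1/(1 − a) = 1/(1 − (-728)) = 1/729. Expand this rational in ℤ_2: compute digits iteratively via d_i = x_i mod 2, x_{i+1} = (x_i − d_i)/2. The first 6 digits are (1, 0, 0, 1, 0, 1).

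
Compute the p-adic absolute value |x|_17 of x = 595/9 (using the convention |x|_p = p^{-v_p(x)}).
|595/9|_17 = 1/17

Step 1 — compute v_17(x) by factoring powers of 17 out of the numerator and denominator: v_17(595/9) = 1. Step 2 — apply |x|_p = p^{-v_p(x)} = 17^{-1} = 1/17.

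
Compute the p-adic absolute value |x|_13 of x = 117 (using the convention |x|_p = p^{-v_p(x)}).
|117|_13 = 1/13

Step 1 — compute v_13(x) by factoring powers of 13 out of the numerator and denominator: v_13(117) = 1. Step 2 — apply |x|_p = p^{-v_p(x)} = 13^{-1} = 1/13.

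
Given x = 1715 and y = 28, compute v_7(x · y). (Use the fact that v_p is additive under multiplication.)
v_7(48020) = 4

v_p(x) = 3 (factor: 1715 = 7^3 · 5); v_p(y) = 1 (factor: 28 = 7^1 · 4). Additivity: v_p(xy) = v_p(x) + v_p(y) = 3 + 1 = 4. (Direct check: xy = 48020 = 7^4 · (20).)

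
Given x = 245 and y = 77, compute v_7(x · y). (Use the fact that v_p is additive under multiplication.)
v_7(18865) = 3

v_p(x) = 2 (factor: 245 = 7^2 · 5); v_p(y) = 1 (factor: 77 = 7^1 · 11). Additivity: v_p(xy) = v_p(x) + v_p(y) = 2 + 1 = 3. (Direct check: xy = 18865 = 7^3 · (55).)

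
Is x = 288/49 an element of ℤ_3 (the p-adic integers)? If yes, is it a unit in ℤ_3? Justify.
x ∈ ℤ_3 but not a unit; v_3(x) = 2 > 0

ℤ_3 = {x ∈ ℚ_3 : v_3(x) ≥ 0} and ℤ_3^× = {x ∈ ℤ_3 : v_3(x) = 0}. Here v_3(288/49) = v_3(num) − v_3(den) = 2; compare against these criteria.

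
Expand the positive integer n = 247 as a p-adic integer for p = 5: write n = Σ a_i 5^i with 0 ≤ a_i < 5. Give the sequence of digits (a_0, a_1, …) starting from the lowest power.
(a_0, a_1, …) = (2, 4, 4, 1)

Repeated division by 5 gives the digits low-to-high: 247 = 2 + 4·5^1 + 4·5^2 + 1·5^3. Digit sequence: (2, 4, 4, 1).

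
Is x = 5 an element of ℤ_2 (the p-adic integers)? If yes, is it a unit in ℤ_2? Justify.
x ∈ ℤ_2^× (unit); v_2(x) = 0

ℤ_2 = {x ∈ ℚ_2 : v_2(x) ≥ 0} and ℤ_2^× = {x ∈ ℤ_2 : v_2(x) = 0}. Here v_2(5) = v_2(num) − v_2(den) = 0; compare against these criteria.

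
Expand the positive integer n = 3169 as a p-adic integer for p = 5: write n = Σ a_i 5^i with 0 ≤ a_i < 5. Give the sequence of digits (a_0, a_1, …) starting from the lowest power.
(a_0, a_1, …) = (4, 3, 1, 0, 0, 1)

Repeated division by 5 gives the digits low-to-high: 3169 = 4 + 3·5^1 + 1·5^2 + 1·5^5. Digit sequence: (4, 3, 1, 0, 0, 1).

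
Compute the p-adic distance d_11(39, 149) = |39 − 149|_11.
d_11(39, 149) = 1/11

Step 1 — x − y = 39 − 149 = -110. Step 2 — v_11(-110) = 1 (factor: -110 = −(11^1 · 10); the sign does not affect v_p). Step 3 — |x − y|_11 = 11^{-1} = 1/11.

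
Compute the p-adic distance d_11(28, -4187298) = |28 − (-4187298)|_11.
d_11(28, -4187298) = 1/161051

Step 1 — x − y = 28 − (-4187298) = 4187326. Step 2 — v_11(4187326) = 5 (factor: 4187326 = (11^5 · 26); the sign does not affect v_p). Step 3 — |x − y|_11 = 11^{-5} = 1/161051.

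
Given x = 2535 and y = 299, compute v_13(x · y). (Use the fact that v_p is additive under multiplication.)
v_13(757965) = 3

v_p(x) = 2 (factor: 2535 = 13^2 · 15); v_p(y) = 1 (factor: 299 = 13^1 · 23). Additivity: v_p(xy) = v_p(x) + v_p(y) = 2 + 1 = 3. (Direct check: xy = 757965 = 13^3 · (345).)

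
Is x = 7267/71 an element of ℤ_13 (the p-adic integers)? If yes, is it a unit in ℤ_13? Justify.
x ∈ ℤ_13 but not a unit; v_13(x) = 2 > 0

ℤ_13 = {x ∈ ℚ_13 : v_13(x) ≥ 0} and ℤ_13^× = {x ∈ ℤ_13 : v_13(x) = 0}. Here v_13(7267/71) = v_13(num) − v_13(den) = 2; compare against these criteria.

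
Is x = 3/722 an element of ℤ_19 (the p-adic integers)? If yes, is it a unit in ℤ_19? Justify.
x ∉ ℤ_19 (v_19(x) = -2 < 0)

ℤ_19 = {x ∈ ℚ_19 : v_19(x) ≥ 0} and ℤ_19^× = {x ∈ ℤ_19 : v_19(x) = 0}. Here v_19(3/722) = v_19(num) − v_19(den) = -2; compare against these criteria.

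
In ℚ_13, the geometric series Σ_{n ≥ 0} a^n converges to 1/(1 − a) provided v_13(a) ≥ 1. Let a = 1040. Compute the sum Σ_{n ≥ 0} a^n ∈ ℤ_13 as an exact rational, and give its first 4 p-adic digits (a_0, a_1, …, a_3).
Σ a^n = 1/(1 − a) = -1/1039;  first 4 digits = (1, 2, 10, 6)

v_13(a) = 1 ≥ 1, so the series converges in ℤ_13 to 1/(1 − a) = 1/(1 − 1040) = -1/1039. Expand this rational in ℤ_13: compute digits iteratively via d_i = x_i mod 13, x_{i+1} = (x_i − d_i)/13. The first 4 digits are (1, 2, 10, 6).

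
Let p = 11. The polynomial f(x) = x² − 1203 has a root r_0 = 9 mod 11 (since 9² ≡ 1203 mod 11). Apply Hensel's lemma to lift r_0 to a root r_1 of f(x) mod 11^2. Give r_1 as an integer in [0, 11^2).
r_1 = 31 (mod 121)

Hensel's recurrence: r_{i+1} = r_i − f(r_i)·(f′(r_i))^{-1} mod 11^{i+2}, with f′(x) = 2x. Iterate:
  r_0 = 9 (mod 11)
  r_1 = 31 (mod 121)
Final: r_1 = 31, and one checks f(r_1) ≡ 0 mod 11^2.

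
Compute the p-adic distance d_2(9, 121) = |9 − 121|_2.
d_2(9, 121) = 1/16

Step 1 — x − y = 9 − 121 = -112. Step 2 — v_2(-112) = 4 (factor: -112 = −(2^4 · 7); the sign does not affect v_p). Step 3 — |x − y|_2 = 2^{-4} = 1/16.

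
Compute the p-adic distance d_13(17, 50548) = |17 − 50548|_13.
d_13(17, 50548) = 1/2197

Step 1 — x − y = 17 − 50548 = -50531. Step 2 — v_13(-50531) = 3 (factor: -50531 = −(13^3 · 23); the sign does not affect v_p). Step 3 — |x − y|_13 = 13^{-3} = 1/2197.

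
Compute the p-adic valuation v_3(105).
v_3(105) = 1

v_3(n) is the largest exponent k such that 3^k divides n. Factor out: 105 = 3^1 · 35. (Sign doesn't affect v_p.) So v_3(105) = 1.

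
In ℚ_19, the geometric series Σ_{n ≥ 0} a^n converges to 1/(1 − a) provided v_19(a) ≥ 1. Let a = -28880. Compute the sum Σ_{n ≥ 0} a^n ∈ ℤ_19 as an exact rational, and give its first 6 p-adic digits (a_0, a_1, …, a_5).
Σ a^n = 1/(1 − a) = 1/28881;  first 6 digits = (1, 0, 15, 14, 15, 13)

v_19(a) = 2 ≥ 1, so the series converges in ℤ_19 to 1/(1 − a) = 1/(1 − (-28880)) = 1/28881. Expand this rational in ℤ_19: compute digits iteratively via d_i = x_i mod 19, x_{i+1} = (x_i − d_i)/19. The first 6 digits are (1, 0, 15, 14, 15, 13).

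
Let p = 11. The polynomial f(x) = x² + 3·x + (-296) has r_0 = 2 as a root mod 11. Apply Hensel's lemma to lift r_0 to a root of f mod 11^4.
r_3 = 1927 (mod 14641)

Hensel: r_{i+1} = r_i − f(r_i)·(f′(r_i))^{-1} mod 11^{i+2}, f′(x) = 2x + 3. Iterate:
  r_0 = 2 (mod 11)
  r_1 = 112 (mod 121)
  r_2 = 596 (mod 1331)
  r_3 = 1927 (mod 14641)
Final: r = 1927 satisfies f(r) ≡ 0 mod 11^4.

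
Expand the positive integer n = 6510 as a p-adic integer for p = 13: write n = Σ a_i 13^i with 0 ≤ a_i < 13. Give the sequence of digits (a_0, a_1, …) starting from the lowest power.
(a_0, a_1, …) = (10, 6, 12, 2)

Repeated division by 13 gives the digits low-to-high: 6510 = 10 + 6·13^1 + 12·13^2 + 2·13^3. Digit sequence: (10, 6, 12, 2).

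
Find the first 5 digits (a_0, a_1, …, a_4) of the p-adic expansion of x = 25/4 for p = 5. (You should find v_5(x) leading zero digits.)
(a_0, …, a_4) = (0, 0, 4, 3, 3)

v_5(25/4) = 2, so a_0 = ... = a_1 = 0. Factor out: x = 5^2 · u with u = 1/4 a unit in ℤ_5. Expand u iteratively via a_{v+i} = u_i mod 5, u_{i+1} = (u_i − a_{v+i})/5:
  u_0 = 1/4;  a_2 = 4;  u_1 = (u_0 − 4)/5 = -3/4
  u_1 = -3/4;  a_3 = 3;  u_2 = (u_1 − 3)/5 = -3/4
  u_2 = -3/4;  a_4 = 3;  u_3 = (u_2 − 3)/5 = -3/4
Digits: (0, 0, 4, 3, 3).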